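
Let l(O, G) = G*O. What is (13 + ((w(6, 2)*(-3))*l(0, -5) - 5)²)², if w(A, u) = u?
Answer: 1444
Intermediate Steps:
(13 + ((w(6, 2)*(-3))*l(0, -5) - 5)²)² = (13 + ((2*(-3))*(-5*0) - 5)²)² = (13 + (-6*0 - 5)²)² = (13 + (0 - 5)²)² = (13 + (-5)²)² = (13 + 25)² = 38² = 1444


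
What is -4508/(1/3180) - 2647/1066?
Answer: -15281581687/1066 ≈ -1.4335e+7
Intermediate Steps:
-4508/(1/3180) - 2647/1066 = -4508/1/3180 - 2647*1/1066 = -4508*3180 - 2647/1066 = -14335440 - 2647/1066 = -15281581687/1066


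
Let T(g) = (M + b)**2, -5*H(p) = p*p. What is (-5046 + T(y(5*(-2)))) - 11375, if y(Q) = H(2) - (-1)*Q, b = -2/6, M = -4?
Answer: -147620/9 ≈ -16402.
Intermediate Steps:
H(p) = -p**2/5 (H(p) = -p*p/5 = -p**2/5)
b = -1/3 (b = -2*1/6 = -1/3 ≈ -0.33333)
y(Q) = -4/5 + Q (y(Q) = -1/5*2**2 - (-1)*Q = -1/5*4 + Q = -4/5 + Q)
T(g) = 169/9 (T(g) = (-4 - 1/3)**2 = (-13/3)**2 = 169/9)
(-5046 + T(y(5*(-2)))) - 11375 = (-5046 + 169/9) - 11375 = -45245/9 - 11375 = -147620/9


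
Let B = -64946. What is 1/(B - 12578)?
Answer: -1/77524 ≈ -1.2899e-5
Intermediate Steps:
1/(B - 12578) = 1/(-64946 - 12578) = 1/(-77524) = -1/77524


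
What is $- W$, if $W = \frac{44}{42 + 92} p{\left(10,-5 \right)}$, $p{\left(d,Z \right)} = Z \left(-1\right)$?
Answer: $- \frac{110}{67} \approx -1.6418$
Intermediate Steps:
$p{\left(d,Z \right)} = - Z$
$W = \frac{110}{67}$ ($W = \frac{44}{42 + 92} \left(\left(-1\right) \left(-5\right)\right) = \frac{44}{134} \cdot 5 = 44 \cdot \frac{1}{134} \cdot 5 = \frac{22}{67} \cdot 5 = \frac{110}{67} \approx 1.6418$)
$- W = \left(-1\right) \frac{110}{67} = - \frac{110}{67}$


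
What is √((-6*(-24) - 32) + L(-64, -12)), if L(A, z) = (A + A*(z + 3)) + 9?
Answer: √633 ≈ 25.159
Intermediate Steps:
L(A, z) = 9 + A + A*(3 + z) (L(A, z) = (A + A*(3 + z)) + 9 = 9 + A + A*(3 + z))
√((-6*(-24) - 32) + L(-64, -12)) = √((-6*(-24) - 32) + (9 + 4*(-64) - 64*(-12))) = √((144 - 32) + (9 - 256 + 768)) = √(112 + 521) = √633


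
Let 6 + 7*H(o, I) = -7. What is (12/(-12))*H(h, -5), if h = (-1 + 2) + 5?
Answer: 13/7 ≈ 1.8571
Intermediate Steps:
h = 6 (h = 1 + 5 = 6)
H(o, I) = -13/7 (H(o, I) = -6/7 + (⅐)*(-7) = -6/7 - 1 = -13/7)
(12/(-12))*H(h, -5) = (12/(-12))*(-13/7) = (12*(-1/12))*(-13/7) = -1*(-13/7) = 13/7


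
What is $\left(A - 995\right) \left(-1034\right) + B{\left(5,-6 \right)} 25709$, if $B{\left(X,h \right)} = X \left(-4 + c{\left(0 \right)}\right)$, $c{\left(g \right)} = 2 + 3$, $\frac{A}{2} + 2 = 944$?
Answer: $-790681$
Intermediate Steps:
$A = 1884$ ($A = -4 + 2 \cdot 944 = -4 + 1888 = 1884$)
$c{\left(g \right)} = 5$
$B{\left(X,h \right)} = X$ ($B{\left(X,h \right)} = X \left(-4 + 5\right) = X 1 = X$)
$\left(A - 995\right) \left(-1034\right) + B{\left(5,-6 \right)} 25709 = \left(1884 - 995\right) \left(-1034\right) + 5 \cdot 25709 = 889 \left(-1034\right) + 128545 = -919226 + 128545 = -790681$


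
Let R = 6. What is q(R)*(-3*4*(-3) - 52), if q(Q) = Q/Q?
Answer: -16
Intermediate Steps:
q(Q) = 1
q(R)*(-3*4*(-3) - 52) = 1*(-3*4*(-3) - 52) = 1*(-12*(-3) - 52) = 1*(36 - 52) = 1*(-16) = -16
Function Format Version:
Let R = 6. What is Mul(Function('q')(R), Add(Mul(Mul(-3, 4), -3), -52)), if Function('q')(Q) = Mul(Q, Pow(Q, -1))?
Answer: -16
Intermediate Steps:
Function('q')(Q) = 1
Mul(Function('q')(R), Add(Mul(Mul(-3, 4), -3), -52)) = Mul(1, Add(Mul(Mul(-3, 4), -3), -52)) = Mul(1, Add(Mul(-12, -3), -52)) = Mul(1, Add(36, -52)) = Mul(1, -16) = -16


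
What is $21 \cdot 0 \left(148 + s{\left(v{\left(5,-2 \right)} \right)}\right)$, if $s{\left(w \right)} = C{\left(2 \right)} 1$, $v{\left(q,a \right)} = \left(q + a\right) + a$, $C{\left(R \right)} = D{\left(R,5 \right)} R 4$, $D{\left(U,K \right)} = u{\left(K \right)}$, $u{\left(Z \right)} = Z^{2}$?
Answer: $0$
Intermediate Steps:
$D{\left(U,K \right)} = K^{2}$
$C{\left(R \right)} = 100 R$ ($C{\left(R \right)} = 5^{2} R 4 = 25 R 4 = 100 R$)
$v{\left(q,a \right)} = q + 2 a$ ($v{\left(q,a \right)} = \left(a + q\right) + a = q + 2 a$)
$s{\left(w \right)} = 200$ ($s{\left(w \right)} = 100 \cdot 2 \cdot 1 = 200 \cdot 1 = 200$)
$21 \cdot 0 \left(148 + s{\left(v{\left(5,-2 \right)} \right)}\right) = 21 \cdot 0 \left(148 + 200\right) = 0 \cdot 348 = 0$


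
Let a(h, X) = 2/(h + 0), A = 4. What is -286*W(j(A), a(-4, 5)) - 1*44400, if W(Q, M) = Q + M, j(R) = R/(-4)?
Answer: -43971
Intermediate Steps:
a(h, X) = 2/h
j(R) = -R/4 (j(R) = R*(-¼) = -R/4)
W(Q, M) = M + Q
-286*W(j(A), a(-4, 5)) - 1*44400 = -286*(2/(-4) - ¼*4) - 1*44400 = -286*(2*(-¼) - 1) - 44400 = -286*(-½ - 1) - 44400 = -286*(-3/2) - 44400 = 429 - 44400 = -43971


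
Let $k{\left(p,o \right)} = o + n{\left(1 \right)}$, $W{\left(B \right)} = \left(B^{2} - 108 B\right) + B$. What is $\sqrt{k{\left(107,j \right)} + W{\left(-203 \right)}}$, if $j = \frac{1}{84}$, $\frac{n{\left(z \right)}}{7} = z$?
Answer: $\frac{\sqrt{111020889}}{42} \approx 250.87$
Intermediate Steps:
$n{\left(z \right)} = 7 z$
$j = \frac{1}{84} \approx 0.011905$
$W{\left(B \right)} = B^{2} - 107 B$
$k{\left(p,o \right)} = 7 + o$ ($k{\left(p,o \right)} = o + 7 \cdot 1 = o + 7 = 7 + o$)
$\sqrt{k{\left(107,j \right)} + W{\left(-203 \right)}} = \sqrt{\left(7 + \frac{1}{84}\right) - 203 \left(-107 - 203\right)} = \sqrt{\frac{589}{84} - -62930} = \sqrt{\frac{589}{84} + 62930} = \sqrt{\frac{5286709}{84}} = \frac{\sqrt{111020889}}{42}$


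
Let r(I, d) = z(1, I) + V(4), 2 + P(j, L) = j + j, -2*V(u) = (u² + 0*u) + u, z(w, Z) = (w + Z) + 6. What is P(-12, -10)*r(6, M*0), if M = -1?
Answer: -78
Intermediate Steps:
z(w, Z) = 6 + Z + w (z(w, Z) = (Z + w) + 6 = 6 + Z + w)
V(u) = -u/2 - u²/2 (V(u) = -((u² + 0*u) + u)/2 = -((u² + 0) + u)/2 = -(u² + u)/2 = -(u + u²)/2 = -u/2 - u²/2)
P(j, L) = -2 + 2*j (P(j, L) = -2 + (j + j) = -2 + 2*j)
r(I, d) = -3 + I (r(I, d) = (6 + I + 1) - ½*4*(1 + 4) = (7 + I) - ½*4*5 = (7 + I) - 10 = -3 + I)
P(-12, -10)*r(6, M*0) = (-2 + 2*(-12))*(-3 + 6) = (-2 - 24)*3 = -26*3 = -78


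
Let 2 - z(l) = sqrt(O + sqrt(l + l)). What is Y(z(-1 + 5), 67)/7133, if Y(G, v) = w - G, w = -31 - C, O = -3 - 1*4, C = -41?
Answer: 8/7133 + sqrt(-7 + 2*sqrt(2))/7133 ≈ 0.0011215 + 0.00028634*I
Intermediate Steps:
O = -7 (O = -3 - 4 = -7)
w = 10 (w = -31 - 1*(-41) = -31 + 41 = 10)
z(l) = 2 - sqrt(-7 + sqrt(2)*sqrt(l)) (z(l) = 2 - sqrt(-7 + sqrt(l + l)) = 2 - sqrt(-7 + sqrt(2*l)) = 2 - sqrt(-7 + sqrt(2)*sqrt(l)))
Y(G, v) = 10 - G
Y(z(-1 + 5), 67)/7133 = (10 - (2 - sqrt(-7 + sqrt(2)*sqrt(-1 + 5))))/7133 = (10 - (2 - sqrt(-7 + sqrt(2)*sqrt(4))))*(1/7133) = (10 - (2 - sqrt(-7 + sqrt(2)*2)))*(1/7133) = (10 - (2 - sqrt(-7 + 2*sqrt(2))))*(1/7133) = (10 + (-2 + sqrt(-7 + 2*sqrt(2))))*(1/7133) = (8 + sqrt(-7 + 2*sqrt(2)))*(1/7133) = 8/7133 + sqrt(-7 + 2*sqrt(2))/7133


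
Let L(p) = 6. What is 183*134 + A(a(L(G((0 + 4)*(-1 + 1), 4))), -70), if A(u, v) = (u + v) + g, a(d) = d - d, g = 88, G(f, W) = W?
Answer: 24540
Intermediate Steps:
a(d) = 0
A(u, v) = 88 + u + v (A(u, v) = (u + v) + 88 = 88 + u + v)
183*134 + A(a(L(G((0 + 4)*(-1 + 1), 4))), -70) = 183*134 + (88 + 0 - 70) = 24522 + 18 = 24540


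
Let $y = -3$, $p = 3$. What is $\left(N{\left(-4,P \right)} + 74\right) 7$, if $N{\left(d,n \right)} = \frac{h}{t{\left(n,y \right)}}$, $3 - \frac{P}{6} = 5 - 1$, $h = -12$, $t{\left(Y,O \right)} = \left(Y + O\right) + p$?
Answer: $532$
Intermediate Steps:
$t{\left(Y,O \right)} = 3 + O + Y$ ($t{\left(Y,O \right)} = \left(Y + O\right) + 3 = \left(O + Y\right) + 3 = 3 + O + Y$)
$P = -6$ ($P = 18 - 6 \left(5 - 1\right) = 18 - 24 = -6$)
$N{\left(d,n \right)} = - \frac{12}{n}$ ($N{\left(d,n \right)} = - \frac{12}{3 - 3 + n} = - \frac{12}{n}$)
$\left(N{\left(-4,P \right)} + 74\right) 7 = \left(- \frac{12}{-6} + 74\right) 7 = \left(\left(-12\right) \left(- \frac{1}{6}\right) + 74\right) 7 = \left(2 + 74\right) 7 = 76 \cdot 7 = 532$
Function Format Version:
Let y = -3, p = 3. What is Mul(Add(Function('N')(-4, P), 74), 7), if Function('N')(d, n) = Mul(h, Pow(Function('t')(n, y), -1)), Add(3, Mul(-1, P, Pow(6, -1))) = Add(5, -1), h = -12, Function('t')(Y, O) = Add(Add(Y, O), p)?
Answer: 532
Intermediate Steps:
Function('t')(Y, O) = Add(3, O, Y) (Function('t')(Y, O) = Add(Add(Y, O), 3) = Add(Add(O, Y), 3) = Add(3, O, Y))
P = -6 (P = Add(18, Mul(-6, Add(5, -1))) = Add(18, Mul(-6, 4)) = Add(18, -24) = -6)
Function('N')(d, n) = Mul(-12, Pow(n, -1)) (Function('N')(d, n) = Mul(-12, Pow(Add(3, -3, n), -1)) = Mul(-12, Pow(n, -1)))
Mul(Add(Function('N')(-4, P), 74), 7) = Mul(Add(Mul(-12, Pow(-6, -1)), 74), 7) = Mul(Add(Mul(-12, Rational(-1, 6)), 74), 7) = Mul(Add(2, 74), 7) = Mul(76, 7) = 532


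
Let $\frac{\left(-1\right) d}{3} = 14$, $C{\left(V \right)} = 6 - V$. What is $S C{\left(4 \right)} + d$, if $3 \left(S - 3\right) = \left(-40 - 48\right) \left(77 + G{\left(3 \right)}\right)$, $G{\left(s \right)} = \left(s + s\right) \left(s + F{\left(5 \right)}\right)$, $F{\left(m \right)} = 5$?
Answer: $- \frac{22108}{3} \approx -7369.3$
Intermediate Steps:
$d = -42$ ($d = \left(-3\right) 14 = -42$)
$G{\left(s \right)} = 2 s \left(5 + s\right)$ ($G{\left(s \right)} = \left(s + s\right) \left(s + 5\right) = 2 s \left(5 + s\right)$)
$S = - \frac{10991}{3}$ ($S = 3 + \frac{\left(-40 - 48\right) \left(77 + 2 \cdot 3 \left(5 + 3\right)\right)}{3} = 3 + \frac{\left(-88\right) \left(77 + 2 \cdot 3 \cdot 8\right)}{3} = 3 + \frac{\left(-88\right) \left(77 + 48\right)}{3} = 3 + \frac{\left(-88\right) 125}{3} = 3 + \frac{1}{3} \left(-11000\right) = 3 - \frac{11000}{3} = - \frac{10991}{3} \approx -3663.7$)
$S C{\left(4 \right)} + d = - \frac{10991 \left(6 - 4\right)}{3} - 42 = \left(- \frac{10991}{3}\right) 2 - 42 = - \frac{21982}{3} - 42 = - \frac{22108}{3}$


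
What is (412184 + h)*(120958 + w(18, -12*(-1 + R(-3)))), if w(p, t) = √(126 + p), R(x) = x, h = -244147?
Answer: 20327435890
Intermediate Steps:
(412184 + h)*(120958 + w(18, -12*(-1 + R(-3)))) = (412184 - 244147)*(120958 + √(126 + 18)) = 168037*(120958 + √144) = 168037*(120958 + 12) = 168037*120970 = 20327435890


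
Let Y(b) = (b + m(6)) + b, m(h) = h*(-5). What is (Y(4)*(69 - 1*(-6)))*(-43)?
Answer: 70950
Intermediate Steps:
m(h) = -5*h
Y(b) = -30 + 2*b (Y(b) = (b - 5*6) + b = (b - 30) + b = (-30 + b) + b = -30 + 2*b)
(Y(4)*(69 - 1*(-6)))*(-43) = ((-30 + 2*4)*(69 - 1*(-6)))*(-43) = ((-30 + 8)*(69 + 6))*(-43) = -22*75*(-43) = -1650*(-43) = 70950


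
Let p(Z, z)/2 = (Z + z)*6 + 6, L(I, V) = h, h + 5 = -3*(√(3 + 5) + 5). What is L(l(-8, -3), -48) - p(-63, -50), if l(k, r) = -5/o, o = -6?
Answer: 1324 - 6*√2 ≈ 1315.5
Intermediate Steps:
h = -20 - 6*√2 (h = -5 - 3*(√(3 + 5) + 5) = -5 - 3*(√8 + 5) = -5 - 3*(2*√2 + 5) = -5 - 3*(5 + 2*√2) = -5 + (-15 - 6*√2) = -20 - 6*√2 ≈ -28.485)
l(k, r) = ⅚ (l(k, r) = -5/(-6) = -5*(-⅙) = ⅚)
L(I, V) = -20 - 6*√2
p(Z, z) = 12 + 12*Z + 12*z (p(Z, z) = 2*((Z + z)*6 + 6) = 2*((6*Z + 6*z) + 6) = 2*(6 + 6*Z + 6*z) = 12 + 12*Z + 12*z)
L(l(-8, -3), -48) - p(-63, -50) = (-20 - 6*√2) - (12 + 12*(-63) + 12*(-50)) = (-20 - 6*√2) - (12 - 756 - 600) = (-20 - 6*√2) - 1*(-1344) = (-20 - 6*√2) + 1344 = 1324 - 6*√2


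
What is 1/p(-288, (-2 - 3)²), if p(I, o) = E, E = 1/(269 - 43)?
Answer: 226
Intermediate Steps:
E = 1/226 ≈ 0.0044248
p(I, o) = 1/226
1/p(-288, (-2 - 3)²) = 1/(1/226) = 226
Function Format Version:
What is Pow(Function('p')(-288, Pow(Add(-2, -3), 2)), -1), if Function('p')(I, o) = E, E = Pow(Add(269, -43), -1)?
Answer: 226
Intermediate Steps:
E = Rational(1, 226) (E = Pow(226, -1) = Rational(1, 226) ≈ 0.0044248)
Function('p')(I, o) = Rational(1, 226)
Pow(Function('p')(-288, Pow(Add(-2, -3), 2)), -1) = Pow(Rational(1, 226), -1) = 226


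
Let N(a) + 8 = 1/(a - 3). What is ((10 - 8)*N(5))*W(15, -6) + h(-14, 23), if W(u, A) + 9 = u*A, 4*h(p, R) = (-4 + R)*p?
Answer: 2837/2 ≈ 1418.5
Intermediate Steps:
N(a) = -8 + 1/(-3 + a) (N(a) = -8 + 1/(a - 3) = -8 + 1/(-3 + a))
h(p, R) = p*(-4 + R)/4 (h(p, R) = ((-4 + R)*p)/4 = (p*(-4 + R))/4 = p*(-4 + R)/4)
W(u, A) = -9 + A*u (W(u, A) = -9 + u*A = -9 + A*u)
((10 - 8)*N(5))*W(15, -6) + h(-14, 23) = ((10 - 8)*((25 - 8*5)/(-3 + 5)))*(-9 - 6*15) + (¼)*(-14)*(-4 + 23) = (2*((25 - 40)/2))*(-9 - 90) + (¼)*(-14)*19 = (2*((½)*(-15)))*(-99) - 133/2 = (2*(-15/2))*(-99) - 133/2 = -15*(-99) - 133/2 = 1485 - 133/2 = 2837/2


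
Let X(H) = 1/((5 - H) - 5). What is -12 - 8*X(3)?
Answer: -28/3 ≈ -9.3333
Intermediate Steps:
X(H) = -1/H (X(H) = 1/(-H) = -1/H)
-12 - 8*X(3) = -12 - (-8)/3 = -12 - 8*(-⅓) = -12 + 8/3 = -28/3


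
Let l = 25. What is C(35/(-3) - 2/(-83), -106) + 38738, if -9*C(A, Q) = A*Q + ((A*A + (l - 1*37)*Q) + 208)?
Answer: 21439470755/558009 ≈ 38421.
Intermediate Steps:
C(A, Q) = -208/9 - A²/9 + 4*Q/3 - A*Q/9 (C(A, Q) = -(A*Q + ((A*A + (25 - 1*37)*Q) + 208))/9 = -(A*Q + ((A² + (25 - 37)*Q) + 208))/9 = -(A*Q + ((A² - 12*Q) + 208))/9 = -(A*Q + (208 + A² - 12*Q))/9 = -(208 + A² - 12*Q + A*Q)/9 = -208/9 - A²/9 + 4*Q/3 - A*Q/9)
C(35/(-3) - 2/(-83), -106) + 38738 = (-208/9 - (35/(-3) - 2/(-83))²/9 + (4/3)*(-106) - ⅑*(35/(-3) - 2/(-83))*(-106)) + 38738 = (-208/9 - (35*(-⅓) - 2*(-1/83))²/9 - 424/3 - ⅑*(35*(-⅓) - 2*(-1/83))*(-106)) + 38738 = (-208/9 - (-35/3 + 2/83)²/9 - 424/3 - ⅑*(-35/3 + 2/83)*(-106)) + 38738 = (-208/9 - (-2899/249)²/9 - 424/3 - ⅑*(-2899/249)*(-106)) + 38738 = (-208/9 - ⅑*8404201/62001 - 424/3 - 307294/2241) + 38738 = (-208/9 - 8404201/558009 - 424/3 - 307294/2241) + 38738 = -176681887/558009 + 38738 = 21439470755/558009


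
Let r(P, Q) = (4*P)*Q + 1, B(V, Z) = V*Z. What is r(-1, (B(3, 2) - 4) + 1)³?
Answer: -1331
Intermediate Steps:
r(P, Q) = 1 + 4*P*Q (r(P, Q) = 4*P*Q + 1 = 1 + 4*P*Q)
r(-1, (B(3, 2) - 4) + 1)³ = (1 + 4*(-1)*((3*2 - 4) + 1))³ = (1 + 4*(-1)*((6 - 4) + 1))³ = (1 + 4*(-1)*(2 + 1))³ = (1 + 4*(-1)*3)³ = (1 - 12)³ = (-11)³ = -1331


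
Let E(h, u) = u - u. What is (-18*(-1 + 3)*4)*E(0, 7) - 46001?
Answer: -46001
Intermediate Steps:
E(h, u) = 0
(-18*(-1 + 3)*4)*E(0, 7) - 46001 = -18*(-1 + 3)*4*0 - 46001 = -36*4*0 - 46001 = -18*8*0 - 46001 = -144*0 - 46001 = 0 - 46001 = -46001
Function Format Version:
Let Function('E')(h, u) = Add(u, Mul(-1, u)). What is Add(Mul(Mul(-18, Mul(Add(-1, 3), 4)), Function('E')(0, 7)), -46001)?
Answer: -46001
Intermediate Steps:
Function('E')(h, u) = 0
Add(Mul(Mul(-18, Mul(Add(-1, 3), 4)), Function('E')(0, 7)), -46001) = Add(Mul(Mul(-18, Mul(Add(-1, 3), 4)), 0), -46001) = Add(Mul(Mul(-18, Mul(2, 4)), 0), -46001) = Add(Mul(Mul(-18, 8), 0), -46001) = Add(Mul(-144, 0), -46001) = Add(0, -46001) = -46001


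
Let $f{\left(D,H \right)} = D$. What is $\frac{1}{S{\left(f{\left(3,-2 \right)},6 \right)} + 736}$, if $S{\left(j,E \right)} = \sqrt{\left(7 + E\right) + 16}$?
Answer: $\frac{736}{541667} - \frac{\sqrt{29}}{541667} \approx 0.0013488$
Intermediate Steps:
$S{\left(j,E \right)} = \sqrt{23 + E}$
$\frac{1}{S{\left(f{\left(3,-2 \right)},6 \right)} + 736} = \frac{1}{\sqrt{23 + 6} + 736} = \frac{1}{\sqrt{29} + 736} = \frac{1}{736 + \sqrt{29}}$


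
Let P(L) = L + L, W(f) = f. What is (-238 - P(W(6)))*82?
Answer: -20500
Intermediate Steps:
P(L) = 2*L
(-238 - P(W(6)))*82 = (-238 - 2*6)*82 = (-238 - 1*12)*82 = (-238 - 12)*82 = -250*82 = -20500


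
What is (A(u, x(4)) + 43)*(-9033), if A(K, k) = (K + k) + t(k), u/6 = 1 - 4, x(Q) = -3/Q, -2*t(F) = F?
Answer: -1779501/8 ≈ -2.2244e+5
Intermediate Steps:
t(F) = -F/2
u = -18 (u = 6*(1 - 4) = 6*(-3) = -18)
A(K, k) = K + k/2 (A(K, k) = (K + k) - k/2 = K + k/2)
(A(u, x(4)) + 43)*(-9033) = ((-18 + (-3/4)/2) + 43)*(-9033) = ((-18 + (-3*1/4)/2) + 43)*(-9033) = ((-18 + (1/2)*(-3/4)) + 43)*(-9033) = ((-18 - 3/8) + 43)*(-9033) = (-147/8 + 43)*(-9033) = (197/8)*(-9033) = -1779501/8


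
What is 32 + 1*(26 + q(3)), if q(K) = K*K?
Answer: 67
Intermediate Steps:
q(K) = K²
32 + 1*(26 + q(3)) = 32 + 1*(26 + 3²) = 32 + 1*(26 + 9) = 32 + 1*35 = 32 + 35 = 67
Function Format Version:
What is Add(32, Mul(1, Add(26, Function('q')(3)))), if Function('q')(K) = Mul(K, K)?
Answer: 67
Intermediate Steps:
Function('q')(K) = Pow(K, 2)
Add(32, Mul(1, Add(26, Function('q')(3)))) = Add(32, Mul(1, Add(26, Pow(3, 2)))) = Add(32, Mul(1, Add(26, 9))) = Add(32, Mul(1, 35)) = Add(32, 35) = 67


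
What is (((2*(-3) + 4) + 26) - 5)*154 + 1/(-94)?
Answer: 275043/94 ≈ 2926.0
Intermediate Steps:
(((2*(-3) + 4) + 26) - 5)*154 + 1/(-94) = (((-6 + 4) + 26) - 5)*154 - 1/94 = ((-2 + 26) - 5)*154 - 1/94 = (24 - 5)*154 - 1/94 = 19*154 - 1/94 = 2926 - 1/94 = 275043/94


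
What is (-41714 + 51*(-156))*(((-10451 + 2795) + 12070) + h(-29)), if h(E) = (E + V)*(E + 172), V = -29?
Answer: 192719600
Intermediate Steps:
h(E) = (-29 + E)*(172 + E) (h(E) = (E - 29)*(E + 172) = (-29 + E)*(172 + E))
(-41714 + 51*(-156))*(((-10451 + 2795) + 12070) + h(-29)) = (-41714 + 51*(-156))*(((-10451 + 2795) + 12070) + (-4988 + (-29)**2 + 143*(-29))) = (-41714 - 7956)*((-7656 + 12070) + (-4988 + 841 - 4147)) = -49670*(4414 - 8294) = -49670*(-3880) = 192719600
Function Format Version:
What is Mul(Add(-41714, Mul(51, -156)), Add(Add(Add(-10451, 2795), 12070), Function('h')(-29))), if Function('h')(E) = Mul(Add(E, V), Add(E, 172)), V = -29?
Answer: 192719600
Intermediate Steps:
Function('h')(E) = Mul(Add(-29, E), Add(172, E)) (Function('h')(E) = Mul(Add(E, -29), Add(E, 172)) = Mul(Add(-29, E), Add(172, E)))
Mul(Add(-41714, Mul(51, -156)), Add(Add(Add(-10451, 2795), 12070), Function('h')(-29))) = Mul(Add(-41714, Mul(51, -156)), Add(Add(Add(-10451, 2795), 12070), Add(-4988, Pow(-29, 2), Mul(143, -29)))) = Mul(Add(-41714, -7956), Add(Add(-7656, 12070), Add(-4988, 841, -4147))) = Mul(-49670, Add(4414, -8294)) = Mul(-49670, -3880) = 192719600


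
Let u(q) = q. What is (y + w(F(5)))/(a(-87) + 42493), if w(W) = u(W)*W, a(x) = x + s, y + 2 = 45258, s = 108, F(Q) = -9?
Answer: 45337/42514 ≈ 1.0664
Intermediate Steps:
y = 45256 (y = -2 + 45258 = 45256)
a(x) = 108 + x (a(x) = x + 108 = 108 + x)
w(W) = W² (w(W) = W*W = W²)
(y + w(F(5)))/(a(-87) + 42493) = (45256 + (-9)²)/((108 - 87) + 42493) = (45256 + 81)/(21 + 42493) = 45337/42514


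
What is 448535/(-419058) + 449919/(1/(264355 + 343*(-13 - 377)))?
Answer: 24620777480248135/419058 ≈ 5.8753e+10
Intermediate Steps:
448535/(-419058) + 449919/(1/(264355 + 343*(-13 - 377))) = 448535*(-1/419058) + 449919/(1/(264355 + 343*(-390))) = -448535/419058 + 449919/(1/(264355 - 133770)) = -448535/419058 + 449919/(1/130585) = -448535/419058 + 449919*130585 = -448535/419058 + 58752672615 = 24620777480248135/419058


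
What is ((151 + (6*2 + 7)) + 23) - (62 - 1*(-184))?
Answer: -53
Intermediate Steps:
((151 + (6*2 + 7)) + 23) - (62 - 1*(-184)) = ((151 + (12 + 7)) + 23) - (62 + 184) = ((151 + 19) + 23) - 1*246 = (170 + 23) - 246 = 193 - 246 = -53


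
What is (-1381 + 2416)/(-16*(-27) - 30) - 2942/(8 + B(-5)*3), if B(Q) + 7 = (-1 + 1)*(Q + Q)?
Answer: 398713/1742 ≈ 228.88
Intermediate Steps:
B(Q) = -7 (B(Q) = -7 + (-1 + 1)*(Q + Q) = -7 + 0*(2*Q) = -7 + 0 = -7)
(-1381 + 2416)/(-16*(-27) - 30) - 2942/(8 + B(-5)*3) = (-1381 + 2416)/(-16*(-27) - 30) - 2942/(8 - 7*3) = 1035/(432 - 30) - 2942/(8 - 21) = 1035/402 - 2942/(-13) = 1035*(1/402) - 2942*(-1/13) = 345/134 + 2942/13 = 398713/1742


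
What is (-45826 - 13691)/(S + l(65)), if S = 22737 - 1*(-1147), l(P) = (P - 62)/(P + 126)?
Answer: -11367747/4561847 ≈ -2.4919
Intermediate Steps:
l(P) = (-62 + P)/(126 + P)
S = 23884 (S = 22737 + 1147 = 23884)
(-45826 - 13691)/(S + l(65)) = (-45826 - 13691)/(23884 + (-62 + 65)/(126 + 65)) = -59517/(23884 + 3/191) = -59517/4561847/191 = -59517*191/4561847 = -11367747/4561847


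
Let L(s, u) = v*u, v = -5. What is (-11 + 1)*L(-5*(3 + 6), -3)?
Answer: -150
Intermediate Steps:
L(s, u) = -5*u
(-11 + 1)*L(-5*(3 + 6), -3) = (-11 + 1)*(-5*(-3)) = -10*15 = -150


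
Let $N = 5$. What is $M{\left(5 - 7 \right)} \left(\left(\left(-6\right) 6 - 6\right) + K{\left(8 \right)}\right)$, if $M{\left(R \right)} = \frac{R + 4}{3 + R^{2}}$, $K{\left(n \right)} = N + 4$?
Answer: $- \frac{66}{7} \approx -9.4286$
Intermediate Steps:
$K{\left(n \right)} = 9$ ($K{\left(n \right)} = 5 + 4 = 9$)
$M{\left(R \right)} = \frac{4 + R}{3 + R^{2}}$
$M{\left(5 - 7 \right)} \left(\left(\left(-6\right) 6 - 6\right) + K{\left(8 \right)}\right) = \frac{4 + \left(5 - 7\right)}{3 + \left(5 - 7\right)^{2}} \left(\left(\left(-6\right) 6 - 6\right) + 9\right) = \frac{4 + \left(5 - 7\right)}{3 + \left(5 - 7\right)^{2}} \left(\left(-36 - 6\right) + 9\right) = \frac{4 - 2}{3 + \left(-2\right)^{2}} \left(-42 + 9\right) = \frac{1}{3 + 4} \cdot 2 \left(-33\right) = \frac{1}{7} \cdot 2 \left(-33\right) = \frac{2}{7} \left(-33\right) = - \frac{66}{7}$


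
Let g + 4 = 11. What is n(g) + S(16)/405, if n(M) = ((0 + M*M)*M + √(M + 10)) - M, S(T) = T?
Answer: 136096/405 + √17 ≈ 340.16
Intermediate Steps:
g = 7 (g = -4 + 11 = 7)
n(M) = M³ + √(10 + M) - M (n(M) = ((0 + M²)*M + √(10 + M)) - M = (M²*M + √(10 + M)) - M = (M³ + √(10 + M)) - M = M³ + √(10 + M) - M)
n(g) + S(16)/405 = (7³ + √(10 + 7) - 1*7) + 16/405 = (343 + √17 - 7) + 16*(1/405) = (336 + √17) + 16/405 = 136096/405 + √17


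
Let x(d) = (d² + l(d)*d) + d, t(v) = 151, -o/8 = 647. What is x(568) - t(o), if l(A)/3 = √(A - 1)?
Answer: 323041 + 15336*√7 ≈ 3.6362e+5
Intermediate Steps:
o = -5176 (o = -8*647 = -5176)
l(A) = 3*√(-1 + A) (l(A) = 3*√(A - 1) = 3*√(-1 + A))
x(d) = d + d² + 3*d*√(-1 + d) (x(d) = (d² + (3*√(-1 + d))*d) + d = (d² + 3*d*√(-1 + d)) + d = d + d² + 3*d*√(-1 + d))
x(568) - t(o) = 568*(1 + 568 + 3*√(-1 + 568)) - 1*151 = 568*(1 + 568 + 3*√567) - 151 = 568*(1 + 568 + 3*(9*√7)) - 151 = 568*(1 + 568 + 27*√7) - 151 = 568*(569 + 27*√7) - 151 = (323192 + 15336*√7) - 151 = 323041 + 15336*√7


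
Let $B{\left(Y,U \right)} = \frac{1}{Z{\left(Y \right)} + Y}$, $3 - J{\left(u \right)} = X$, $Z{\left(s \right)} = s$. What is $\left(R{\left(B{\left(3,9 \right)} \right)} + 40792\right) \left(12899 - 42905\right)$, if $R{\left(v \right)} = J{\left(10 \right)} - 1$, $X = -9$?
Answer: $-1224334818$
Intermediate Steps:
$J{\left(u \right)} = 12$ ($J{\left(u \right)} = 3 - -9 = 3 + 9 = 12$)
$B{\left(Y,U \right)} = \frac{1}{2 Y}$ ($B{\left(Y,U \right)} = \frac{1}{Y + Y} = \frac{1}{2 Y}$)
$R{\left(v \right)} = 11$ ($R{\left(v \right)} = 12 - 1 = 11$)
$\left(R{\left(B{\left(3,9 \right)} \right)} + 40792\right) \left(12899 - 42905\right) = \left(11 + 40792\right) \left(12899 - 42905\right) = 40803 \left(-30006\right) = -1224334818$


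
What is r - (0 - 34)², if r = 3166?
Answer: 2010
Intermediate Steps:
r - (0 - 34)² = 3166 - (0 - 34)² = 3166 - 1*(-34)² = 3166 - 1*1156 = 3166 - 1156 = 2010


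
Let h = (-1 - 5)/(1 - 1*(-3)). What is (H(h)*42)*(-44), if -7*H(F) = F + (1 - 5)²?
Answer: 3828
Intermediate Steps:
h = -3/2 (h = -6/(1 + 3) = -6/4 = -6*¼ = -3/2 ≈ -1.5000)
H(F) = -16/7 - F/7 (H(F) = -(F + (1 - 5)²)/7 = -(F + (-4)²)/7 = -(F + 16)/7 = -(16 + F)/7 = -16/7 - F/7)
(H(h)*42)*(-44) = ((-16/7 - ⅐*(-3/2))*42)*(-44) = ((-16/7 + 3/14)*42)*(-44) = -29/14*42*(-44) = -87*(-44) = 3828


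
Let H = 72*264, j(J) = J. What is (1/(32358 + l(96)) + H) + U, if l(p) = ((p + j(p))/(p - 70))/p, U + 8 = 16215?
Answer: 14813365838/420655 ≈ 35215.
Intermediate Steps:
U = 16207 (U = -8 + 16215 = 16207)
l(p) = 2/(-70 + p) (l(p) = ((p + p)/(p - 70))/p = ((2*p)/(-70 + p))/p = (2*p/(-70 + p))/p = 2/(-70 + p))
H = 19008
(1/(32358 + l(96)) + H) + U = (1/(32358 + 2/(-70 + 96)) + 19008) + 16207 = (1/(32358 + 2/26) + 19008) + 16207 = (1/(32358 + 2*(1/26)) + 19008) + 16207 = (1/(32358 + 1/13) + 19008) + 16207 = (1/(420655/13) + 19008) + 16207 = (13/420655 + 19008) + 16207 = 7995810253/420655 + 16207 = 14813365838/420655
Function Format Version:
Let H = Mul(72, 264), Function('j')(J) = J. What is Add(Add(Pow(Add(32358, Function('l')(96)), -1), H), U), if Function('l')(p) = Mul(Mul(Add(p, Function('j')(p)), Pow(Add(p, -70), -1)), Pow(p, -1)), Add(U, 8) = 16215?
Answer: Rational(14813365838, 420655) ≈ 35215.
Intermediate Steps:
U = 16207 (U = Add(-8, 16215) = 16207)
Function('l')(p) = Mul(2, Pow(Add(-70, p), -1)) (Function('l')(p) = Mul(Mul(Add(p, p), Pow(Add(p, -70), -1)), Pow(p, -1)) = Mul(Mul(Mul(2, p), Pow(Add(-70, p), -1)), Pow(p, -1)) = Mul(Mul(2, p, Pow(Add(-70, p), -1)), Pow(p, -1)) = Mul(2, Pow(Add(-70, p), -1)))
H = 19008
Add(Add(Pow(Add(32358, Function('l')(96)), -1), H), U) = Add(Add(Pow(Add(32358, Mul(2, Pow(Add(-70, 96), -1))), -1), 19008), 16207) = Add(Add(Pow(Add(32358, Mul(2, Pow(26, -1))), -1), 19008), 16207) = Add(Add(Pow(Add(32358, Mul(2, Rational(1, 26))), -1), 19008), 16207) = Add(Add(Pow(Add(32358, Rational(1, 13)), -1), 19008), 16207) = Add(Add(Pow(Rational(420655, 13), -1), 19008), 16207) = Add(Add(Rational(13, 420655), 19008), 16207) = Add(Rational(7995810253, 420655), 16207) = Rational(14813365838, 420655)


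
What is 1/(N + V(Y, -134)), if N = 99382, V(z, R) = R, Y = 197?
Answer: 1/99248 ≈ 1.0076e-5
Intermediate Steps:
1/(N + V(Y, -134)) = 1/(99382 - 134) = 1/99248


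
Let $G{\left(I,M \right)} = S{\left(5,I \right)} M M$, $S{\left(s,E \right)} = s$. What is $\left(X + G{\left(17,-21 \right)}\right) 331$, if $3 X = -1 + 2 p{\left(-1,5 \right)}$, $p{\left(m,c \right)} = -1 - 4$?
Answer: $\frac{2185924}{3} \approx 7.2864 \cdot 10^{5}$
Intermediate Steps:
$p{\left(m,c \right)} = -5$
$G{\left(I,M \right)} = 5 M^{2}$ ($G{\left(I,M \right)} = 5 M M = 5 M^{2}$)
$X = - \frac{11}{3}$ ($X = \frac{-1 + 2 \left(-5\right)}{3} = \frac{-1 - 10}{3} = \frac{1}{3} \left(-11\right) = - \frac{11}{3} \approx -3.6667$)
$\left(X + G{\left(17,-21 \right)}\right) 331 = \left(- \frac{11}{3} + 5 \left(-21\right)^{2}\right) 331 = \left(- \frac{11}{3} + 5 \cdot 441\right) 331 = \left(- \frac{11}{3} + 2205\right) 331 = \frac{6604}{3} \cdot 331 = \frac{2185924}{3}$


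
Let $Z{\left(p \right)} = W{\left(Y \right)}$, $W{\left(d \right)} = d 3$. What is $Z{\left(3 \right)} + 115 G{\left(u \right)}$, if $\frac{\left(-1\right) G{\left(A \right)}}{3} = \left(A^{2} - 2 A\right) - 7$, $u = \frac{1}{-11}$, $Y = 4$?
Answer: $\frac{285732}{121} \approx 2361.4$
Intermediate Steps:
$u = - \frac{1}{11} \approx -0.090909$
$W{\left(d \right)} = 3 d$
$Z{\left(p \right)} = 12$ ($Z{\left(p \right)} = 3 \cdot 4 = 12$)
$G{\left(A \right)} = 21 - 3 A^{2} + 6 A$ ($G{\left(A \right)} = - 3 \left(\left(A^{2} - 2 A\right) - 7\right) = - 3 \left(-7 + A^{2} - 2 A\right) = 21 - 3 A^{2} + 6 A$)
$Z{\left(3 \right)} + 115 G{\left(u \right)} = 12 + 115 \left(21 - 3 \left(- \frac{1}{11}\right)^{2} + 6 \left(- \frac{1}{11}\right)\right) = 12 + 115 \left(21 - \frac{3}{121} - \frac{6}{11}\right) = 12 + 115 \cdot \frac{2472}{121} = 12 + \frac{284280}{121} = \frac{285732}{121}$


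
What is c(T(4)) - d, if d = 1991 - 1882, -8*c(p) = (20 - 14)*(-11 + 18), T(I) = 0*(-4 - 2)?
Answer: -457/4 ≈ -114.25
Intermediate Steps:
T(I) = 0 (T(I) = 0*(-6) = 0)
c(p) = -21/4 (c(p) = -(20 - 14)*(-11 + 18)/8 = -3*7/4 = -1/8*42 = -21/4)
d = 109
c(T(4)) - d = -21/4 - 1*109 = -21/4 - 109 = -457/4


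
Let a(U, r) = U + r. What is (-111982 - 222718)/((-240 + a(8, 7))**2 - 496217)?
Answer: 83675/111398 ≈ 0.75114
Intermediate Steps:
(-111982 - 222718)/((-240 + a(8, 7))**2 - 496217) = (-111982 - 222718)/((-240 + (8 + 7))**2 - 496217) = -334700/((-240 + 15)**2 - 496217) = -334700/((-225)**2 - 496217) = -334700/(50625 - 496217) = -334700/(-445592) = -334700*(-1/445592) = 83675/111398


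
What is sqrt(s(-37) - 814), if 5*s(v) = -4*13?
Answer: 3*I*sqrt(2290)/5 ≈ 28.712*I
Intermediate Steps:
s(v) = -52/5 (s(v) = (-4*13)/5 = (1/5)*(-52) = -52/5)
sqrt(s(-37) - 814) = sqrt(-52/5 - 814) = sqrt(-4122/5) = 3*I*sqrt(2290)/5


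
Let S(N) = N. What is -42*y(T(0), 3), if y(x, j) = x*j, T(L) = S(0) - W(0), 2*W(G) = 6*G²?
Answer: 0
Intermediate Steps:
W(G) = 3*G² (W(G) = (6*G²)/2 = 3*G²)
T(L) = 0 (T(L) = 0 - 3*0² = 0 - 3*0 = 0 - 1*0 = 0 + 0 = 0)
y(x, j) = j*x
-42*y(T(0), 3) = -126*0 = -42*0 = 0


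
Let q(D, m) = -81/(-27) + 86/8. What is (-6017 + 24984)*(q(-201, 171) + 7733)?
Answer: 587730429/4 ≈ 1.4693e+8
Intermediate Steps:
q(D, m) = 55/4 (q(D, m) = -81*(-1/27) + 86*(⅛) = 3 + 43/4 = 55/4)
(-6017 + 24984)*(q(-201, 171) + 7733) = (-6017 + 24984)*(55/4 + 7733) = 18967*(30987/4) = 587730429/4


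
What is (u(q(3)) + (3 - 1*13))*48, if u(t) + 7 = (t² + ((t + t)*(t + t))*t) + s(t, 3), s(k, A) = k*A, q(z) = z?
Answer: 5232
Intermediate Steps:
s(k, A) = A*k
u(t) = -7 + t² + 3*t + 4*t³ (u(t) = -7 + ((t² + ((t + t)*(t + t))*t) + 3*t) = -7 + ((t² + ((2*t)*(2*t))*t) + 3*t) = -7 + ((t² + (4*t²)*t) + 3*t) = -7 + ((t² + 4*t³) + 3*t) = -7 + (t² + 3*t + 4*t³) = -7 + t² + 3*t + 4*t³)
(u(q(3)) + (3 - 1*13))*48 = ((-7 + 3² + 3*3 + 4*3³) + (3 - 1*13))*48 = ((-7 + 9 + 9 + 4*27) + (3 - 13))*48 = ((-7 + 9 + 9 + 108) - 10)*48 = (119 - 10)*48 = 109*48 = 5232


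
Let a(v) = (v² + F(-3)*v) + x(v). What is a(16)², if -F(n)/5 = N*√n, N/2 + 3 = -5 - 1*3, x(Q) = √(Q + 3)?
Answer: (256 + √19 + 1760*I*√3)² ≈ -9.225e+6 + 1.5874e+6*I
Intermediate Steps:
x(Q) = √(3 + Q)
N = -22 (N = -6 + 2*(-5 - 1*3) = -6 + 2*(-5 - 3) = -6 + 2*(-8) = -6 - 16 = -22)
F(n) = 110*√n (F(n) = -(-110)*√n = 110*√n)
a(v) = v² + √(3 + v) + 110*I*v*√3 (a(v) = (v² + (110*√(-3))*v) + √(3 + v) = (v² + (110*(I*√3))*v) + √(3 + v) = (v² + (110*I*√3)*v) + √(3 + v) = (v² + 110*I*v*√3) + √(3 + v) = v² + √(3 + v) + 110*I*v*√3)
a(16)² = (16² + √(3 + 16) + 110*I*16*√3)² = (256 + √19 + 1760*I*√3)²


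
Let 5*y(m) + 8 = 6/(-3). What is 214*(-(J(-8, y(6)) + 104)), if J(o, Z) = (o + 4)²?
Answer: -25680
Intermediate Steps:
y(m) = -2 (y(m) = -8/5 + (6/(-3))/5 = -8/5 + (6*(-⅓))/5 = -8/5 + (⅕)*(-2) = -8/5 - ⅖ = -2)
J(o, Z) = (4 + o)²
214*(-(J(-8, y(6)) + 104)) = 214*(-((4 - 8)² + 104)) = 214*(-((-4)² + 104)) = 214*(-(16 + 104)) = 214*(-1*120) = 214*(-120) = -25680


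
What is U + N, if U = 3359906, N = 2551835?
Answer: 5911741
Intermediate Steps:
U + N = 3359906 + 2551835 = 5911741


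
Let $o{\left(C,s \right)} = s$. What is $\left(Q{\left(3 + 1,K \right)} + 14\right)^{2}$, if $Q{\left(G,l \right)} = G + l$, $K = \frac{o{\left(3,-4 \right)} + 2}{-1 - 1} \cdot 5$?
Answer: $529$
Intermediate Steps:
$K = 5$ ($K = \frac{-4 + 2}{-1 - 1} \cdot 5 = - \frac{2}{-2} \cdot 5 = \left(-2\right) \left(- \frac{1}{2}\right) 5 = 1 \cdot 5 = 5$)
$\left(Q{\left(3 + 1,K \right)} + 14\right)^{2} = \left(\left(\left(3 + 1\right) + 5\right) + 14\right)^{2} = \left(\left(4 + 5\right) + 14\right)^{2} = \left(9 + 14\right)^{2} = 23^{2} = 529$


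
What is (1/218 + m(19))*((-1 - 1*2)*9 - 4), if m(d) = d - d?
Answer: -31/218 ≈ -0.14220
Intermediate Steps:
m(d) = 0
(1/218 + m(19))*((-1 - 1*2)*9 - 4) = (1/218 + 0)*((-1 - 1*2)*9 - 4) = (1/218 + 0)*((-1 - 2)*9 - 4) = (-3*9 - 4)/218 = (-27 - 4)/218 = (1/218)*(-31) = -31/218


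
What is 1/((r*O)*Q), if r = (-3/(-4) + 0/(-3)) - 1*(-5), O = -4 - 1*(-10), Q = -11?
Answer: -2/759 ≈ -0.0026350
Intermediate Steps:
O = 6 (O = -4 + 10 = 6)
r = 23/4 (r = (-3*(-1/4) + 0*(-1/3)) + 5 = (3/4 + 0) + 5 = 3/4 + 5 = 23/4 ≈ 5.7500)
1/((r*O)*Q) = 1/(((23/4)*6)*(-11)) = 1/((69/2)*(-11)) = 1/(-759/2) = -2/759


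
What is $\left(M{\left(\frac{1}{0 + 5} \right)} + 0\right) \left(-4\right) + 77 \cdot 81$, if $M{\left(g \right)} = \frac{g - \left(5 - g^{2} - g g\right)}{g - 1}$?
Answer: $\frac{31067}{5} \approx 6213.4$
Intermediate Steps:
$M{\left(g \right)} = \frac{-5 + g + 2 g^{2}}{-1 + g}$ ($M{\left(g \right)} = \frac{g + \left(\left(g^{2} + g^{2}\right) - 5\right)}{-1 + g} = \frac{g + \left(2 g^{2} - 5\right)}{-1 + g} = \frac{g + \left(-5 + 2 g^{2}\right)}{-1 + g} = \frac{-5 + g + 2 g^{2}}{-1 + g}$)
$\left(M{\left(\frac{1}{0 + 5} \right)} + 0\right) \left(-4\right) + 77 \cdot 81 = \left(\frac{-5 + \frac{1}{0 + 5} + 2 \left(\frac{1}{0 + 5}\right)^{2}}{-1 + \frac{1}{0 + 5}} + 0\right) \left(-4\right) + 77 \cdot 81 = \left(\frac{-5 + \frac{1}{5} + 2 \left(\frac{1}{5}\right)^{2}}{-1 + \frac{1}{5}} + 0\right) \left(-4\right) + 6237 = \left(\frac{-5 + \frac{1}{5} + \frac{2}{25}}{-1 + \frac{1}{5}} + 0\right) \left(-4\right) + 6237 = \left(\frac{-5 + \frac{1}{5} + 2 \cdot \frac{1}{25}}{- \frac{4}{5}} + 0\right) \left(-4\right) + 6237 = \left(- \frac{5 \left(-5 + \frac{1}{5} + \frac{2}{25}\right)}{4} + 0\right) \left(-4\right) + 6237 = \left(\left(- \frac{5}{4}\right) \left(- \frac{118}{25}\right) + 0\right) \left(-4\right) + 6237 = \left(\frac{59}{10} + 0\right) \left(-4\right) + 6237 = \frac{59}{10} \left(-4\right) + 6237 = - \frac{118}{5} + 6237 = \frac{31067}{5}$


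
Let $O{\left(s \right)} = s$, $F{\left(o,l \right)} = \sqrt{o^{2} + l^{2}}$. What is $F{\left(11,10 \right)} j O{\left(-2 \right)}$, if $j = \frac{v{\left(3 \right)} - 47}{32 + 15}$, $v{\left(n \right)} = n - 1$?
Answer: $\frac{90 \sqrt{221}}{47} \approx 28.467$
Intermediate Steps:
$F{\left(o,l \right)} = \sqrt{l^{2} + o^{2}}$
$v{\left(n \right)} = -1 + n$ ($v{\left(n \right)} = n - 1 = -1 + n$)
$j = - \frac{45}{47}$ ($j = \frac{\left(-1 + 3\right) - 47}{32 + 15} = \frac{2 - 47}{47} = \left(-45\right) \frac{1}{47} = - \frac{45}{47} \approx -0.95745$)
$F{\left(11,10 \right)} j O{\left(-2 \right)} = \sqrt{10^{2} + 11^{2}} \left(- \frac{45}{47}\right) \left(-2\right) = \sqrt{100 + 121} \left(- \frac{45}{47}\right) \left(-2\right) = \sqrt{221} \left(- \frac{45}{47}\right) \left(-2\right) = - \frac{45 \sqrt{221}}{47} \left(-2\right) = \frac{90 \sqrt{221}}{47}$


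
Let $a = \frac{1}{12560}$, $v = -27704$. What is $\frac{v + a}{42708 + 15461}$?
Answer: $- \frac{347962239}{730602640} \approx -0.47627$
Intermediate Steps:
$a = \frac{1}{12560} \approx 7.9618 \cdot 10^{-5}$
$\frac{v + a}{42708 + 15461} = \frac{-27704 + \frac{1}{12560}}{42708 + 15461} = - \frac{347962239}{12560 \cdot 58169} = \left(- \frac{347962239}{12560}\right) \frac{1}{58169} = - \frac{347962239}{730602640}$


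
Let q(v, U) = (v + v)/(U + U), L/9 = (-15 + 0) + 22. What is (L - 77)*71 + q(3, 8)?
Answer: -7949/8 ≈ -993.63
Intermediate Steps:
L = 63 (L = 9*((-15 + 0) + 22) = 9*(-15 + 22) = 9*7 = 63)
q(v, U) = v/U (q(v, U) = (2*v)/((2*U)) = (2*v)*(1/(2*U)) = v/U)
(L - 77)*71 + q(3, 8) = (63 - 77)*71 + 3/8 = -14*71 + 3*(1/8) = -994 + 3/8 = -7949/8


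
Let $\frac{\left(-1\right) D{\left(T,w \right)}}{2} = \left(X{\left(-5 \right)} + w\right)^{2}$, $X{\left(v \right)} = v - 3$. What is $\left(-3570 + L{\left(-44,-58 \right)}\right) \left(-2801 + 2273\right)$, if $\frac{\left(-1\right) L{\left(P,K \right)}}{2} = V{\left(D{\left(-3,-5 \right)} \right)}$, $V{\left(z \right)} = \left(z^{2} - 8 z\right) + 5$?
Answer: $125387328$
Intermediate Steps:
$X{\left(v \right)} = -3 + v$ ($X{\left(v \right)} = v - 3 = -3 + v$)
$D{\left(T,w \right)} = - 2 \left(-8 + w\right)^{2}$ ($D{\left(T,w \right)} = - 2 \left(\left(-3 - 5\right) + w\right)^{2} = - 2 \left(-8 + w\right)^{2}$)
$V{\left(z \right)} = 5 + z^{2} - 8 z$
$L{\left(P,K \right)} = -233906$ ($L{\left(P,K \right)} = - 2 \left(5 + \left(- 2 \left(-8 - 5\right)^{2}\right)^{2} - 8 \left(- 2 \left(-8 - 5\right)^{2}\right)\right) = - 2 \left(5 + \left(- 2 \left(-13\right)^{2}\right)^{2} - 8 \left(- 2 \left(-13\right)^{2}\right)\right) = - 2 \left(5 + \left(\left(-2\right) 169\right)^{2} - 8 \left(\left(-2\right) 169\right)\right) = - 2 \left(5 + \left(-338\right)^{2} - -2704\right) = - 2 \left(5 + 114244 + 2704\right) = \left(-2\right) 116953 = -233906$)
$\left(-3570 + L{\left(-44,-58 \right)}\right) \left(-2801 + 2273\right) = \left(-3570 - 233906\right) \left(-2801 + 2273\right) = \left(-237476\right) \left(-528\right) = 125387328$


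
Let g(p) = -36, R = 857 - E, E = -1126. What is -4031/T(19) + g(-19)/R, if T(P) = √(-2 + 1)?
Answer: -12/661 + 4031*I ≈ -0.018154 + 4031.0*I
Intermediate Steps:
R = 1983 (R = 857 - 1*(-1126) = 857 + 1126 = 1983)
T(P) = I (T(P) = √(-1) = I)
-4031/T(19) + g(-19)/R = -4031*(-I) - 36/1983 = -(-4031)*I - 36*1/1983 = 4031*I - 12/661 = -12/661 + 4031*I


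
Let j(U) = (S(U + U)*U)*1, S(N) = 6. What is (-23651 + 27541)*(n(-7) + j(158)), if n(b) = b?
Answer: 3660490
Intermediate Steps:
j(U) = 6*U (j(U) = (6*U)*1 = 6*U)
(-23651 + 27541)*(n(-7) + j(158)) = (-23651 + 27541)*(-7 + 6*158) = 3890*(-7 + 948) = 3890*941 = 3660490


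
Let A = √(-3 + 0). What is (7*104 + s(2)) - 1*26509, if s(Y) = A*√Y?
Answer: -25781 + I*√6 ≈ -25781.0 + 2.4495*I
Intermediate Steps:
A = I*√3 (A = √(-3) = I*√3 ≈ 1.732*I)
s(Y) = I*√3*√Y (s(Y) = (I*√3)*√Y = I*√3*√Y)
(7*104 + s(2)) - 1*26509 = (7*104 + I*√3*√2) - 1*26509 = (728 + I*√6) - 26509 = -25781 + I*√6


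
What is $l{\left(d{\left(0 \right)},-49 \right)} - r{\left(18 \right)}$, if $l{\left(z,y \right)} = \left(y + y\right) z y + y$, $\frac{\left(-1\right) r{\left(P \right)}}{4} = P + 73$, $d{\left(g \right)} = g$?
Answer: $315$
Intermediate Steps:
$r{\left(P \right)} = -292 - 4 P$ ($r{\left(P \right)} = - 4 \left(P + 73\right) = - 4 \left(73 + P\right) = -292 - 4 P$)
$l{\left(z,y \right)} = y + 2 z y^{2}$ ($l{\left(z,y \right)} = 2 y z y + y = 2 z y^{2} + y = y + 2 z y^{2}$)
$l{\left(d{\left(0 \right)},-49 \right)} - r{\left(18 \right)} = - 49 \left(1 + 2 \left(-49\right) 0\right) - \left(-292 - 72\right) = - 49 \left(1 + 0\right) - \left(-292 - 72\right) = \left(-49\right) 1 - -364 = -49 + 364 = 315$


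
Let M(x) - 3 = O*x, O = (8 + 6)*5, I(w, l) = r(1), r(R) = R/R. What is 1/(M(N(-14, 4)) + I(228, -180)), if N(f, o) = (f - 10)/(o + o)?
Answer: -1/206 ≈ -0.0048544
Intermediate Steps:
r(R) = 1
I(w, l) = 1
O = 70 (O = 14*5 = 70)
N(f, o) = (-10 + f)/(2*o) (N(f, o) = (-10 + f)/((2*o)) = (-10 + f)*(1/(2*o)) = (-10 + f)/(2*o))
M(x) = 3 + 70*x
1/(M(N(-14, 4)) + I(228, -180)) = 1/((3 + 70*((½)*(-10 - 14)/4)) + 1) = 1/((3 + 70*((½)*(¼)*(-24))) + 1) = 1/((3 + 70*(-3)) + 1) = 1/((3 - 210) + 1) = 1/(-207 + 1) = 1/(-206) = -1/206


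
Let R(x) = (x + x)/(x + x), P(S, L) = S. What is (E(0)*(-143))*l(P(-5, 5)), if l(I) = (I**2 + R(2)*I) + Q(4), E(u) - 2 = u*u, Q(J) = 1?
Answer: -6006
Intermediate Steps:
E(u) = 2 + u**2 (E(u) = 2 + u*u = 2 + u**2)
R(x) = 1 (R(x) = (2*x)/((2*x)) = (2*x)*(1/(2*x)) = 1)
l(I) = 1 + I + I**2 (l(I) = (I**2 + 1*I) + 1 = (I**2 + I) + 1 = (I + I**2) + 1 = 1 + I + I**2)
(E(0)*(-143))*l(P(-5, 5)) = ((2 + 0**2)*(-143))*(1 - 5 + (-5)**2) = ((2 + 0)*(-143))*(1 - 5 + 25) = (2*(-143))*21 = -286*21 = -6006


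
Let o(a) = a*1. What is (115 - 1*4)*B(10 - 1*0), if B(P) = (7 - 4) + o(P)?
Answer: 1443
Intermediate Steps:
o(a) = a
B(P) = 3 + P (B(P) = (7 - 4) + P = 3 + P)
(115 - 1*4)*B(10 - 1*0) = (115 - 1*4)*(3 + (10 - 1*0)) = (115 - 4)*(3 + (10 + 0)) = 111*(3 + 10) = 111*13 = 1443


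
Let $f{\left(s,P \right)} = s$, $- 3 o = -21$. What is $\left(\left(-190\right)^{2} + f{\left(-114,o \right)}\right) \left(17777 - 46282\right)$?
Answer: $-1025780930$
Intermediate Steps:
$o = 7$ ($o = \left(- \frac{1}{3}\right) \left(-21\right) = 7$)
$\left(\left(-190\right)^{2} + f{\left(-114,o \right)}\right) \left(17777 - 46282\right) = \left(\left(-190\right)^{2} - 114\right) \left(17777 - 46282\right) = \left(36100 - 114\right) \left(-28505\right) = 35986 \left(-28505\right) = -1025780930$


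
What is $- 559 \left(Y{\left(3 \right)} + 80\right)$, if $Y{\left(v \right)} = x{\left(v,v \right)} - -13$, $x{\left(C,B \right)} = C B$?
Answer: $-57018$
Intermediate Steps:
$x{\left(C,B \right)} = B C$
$Y{\left(v \right)} = 13 + v^{2}$ ($Y{\left(v \right)} = v v - -13 = v^{2} + 13 = 13 + v^{2}$)
$- 559 \left(Y{\left(3 \right)} + 80\right) = - 559 \left(\left(13 + 3^{2}\right) + 80\right) = - 559 \left(\left(13 + 9\right) + 80\right) = - 559 \left(22 + 80\right) = \left(-559\right) 102 = -57018$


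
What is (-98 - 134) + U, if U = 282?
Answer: 50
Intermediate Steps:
(-98 - 134) + U = (-98 - 134) + 282 = -232 + 282 = 50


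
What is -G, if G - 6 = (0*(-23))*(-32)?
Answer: -6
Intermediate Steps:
G = 6 (G = 6 + (0*(-23))*(-32) = 6 + 0*(-32) = 6 + 0 = 6)
-G = -1*6 = -6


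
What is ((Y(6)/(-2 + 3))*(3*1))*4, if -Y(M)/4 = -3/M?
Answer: 24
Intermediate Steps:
Y(M) = 12/M (Y(M) = -(-12)/M = 12/M)
((Y(6)/(-2 + 3))*(3*1))*4 = (((12/6)/(-2 + 3))*(3*1))*4 = (((12*(⅙))/1)*3)*4 = ((2*1)*3)*4 = (2*3)*4 = 6*4 = 24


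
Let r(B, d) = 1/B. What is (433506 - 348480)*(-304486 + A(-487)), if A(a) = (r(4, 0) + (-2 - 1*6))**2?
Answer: -207072958095/8 ≈ -2.5884e+10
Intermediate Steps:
A(a) = 961/16 (A(a) = (1/4 + (-2 - 1*6))**2 = (1/4 + (-2 - 6))**2 = (1/4 - 8)**2 = (-31/4)**2 = 961/16)
(433506 - 348480)*(-304486 + A(-487)) = (433506 - 348480)*(-304486 + 961/16) = 85026*(-4870815/16) = -207072958095/8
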